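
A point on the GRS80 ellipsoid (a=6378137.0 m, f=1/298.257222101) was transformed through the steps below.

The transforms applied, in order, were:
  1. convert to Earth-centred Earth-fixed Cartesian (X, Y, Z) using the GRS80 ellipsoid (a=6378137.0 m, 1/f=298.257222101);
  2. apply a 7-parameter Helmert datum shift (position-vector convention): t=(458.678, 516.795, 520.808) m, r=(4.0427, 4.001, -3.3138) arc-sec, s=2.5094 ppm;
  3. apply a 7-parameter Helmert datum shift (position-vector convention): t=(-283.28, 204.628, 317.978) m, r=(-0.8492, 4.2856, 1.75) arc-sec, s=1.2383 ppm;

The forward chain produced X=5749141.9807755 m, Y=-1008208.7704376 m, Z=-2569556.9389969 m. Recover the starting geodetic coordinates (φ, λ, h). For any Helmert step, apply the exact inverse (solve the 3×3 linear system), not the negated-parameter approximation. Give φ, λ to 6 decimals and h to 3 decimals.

φ=-23.907287°, λ=-9.953685°, h=3060.622 m

start: X=5749141.9808, Y=-1008208.7704, Z=-2569556.9390 m
→ Helmert⁻¹: X=5749462.9776, Y=-1008450.3498, Z=-2569756.4290
→ Helmert⁻¹: X=5749055.9362, Y=-1008922.6235, Z=-2570139.4960
→ geod (Bowring, a=6378137.000): φ=-23.90728700°, λ=-9.95368500°, h=3060.6220 m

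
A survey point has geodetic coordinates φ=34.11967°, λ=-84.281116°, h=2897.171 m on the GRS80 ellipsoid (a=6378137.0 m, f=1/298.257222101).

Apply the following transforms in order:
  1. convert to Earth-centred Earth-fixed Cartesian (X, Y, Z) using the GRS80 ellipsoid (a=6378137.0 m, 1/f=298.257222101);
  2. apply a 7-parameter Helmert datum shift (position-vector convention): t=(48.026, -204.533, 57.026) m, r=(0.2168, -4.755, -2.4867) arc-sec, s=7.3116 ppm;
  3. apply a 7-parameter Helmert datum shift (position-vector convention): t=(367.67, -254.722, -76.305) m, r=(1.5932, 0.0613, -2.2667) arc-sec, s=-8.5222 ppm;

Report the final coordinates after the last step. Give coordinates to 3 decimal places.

start: φ=34.119670°, λ=-84.281116°, h=2897.171 m
→ ECEF (a=6378137.000, f=1/298.257222101): X=526959.2212, Y=-5261901.8381, Z=3559068.7143
→ Helmert 7p (PV): X=526865.6155, Y=-5262154.9379, Z=3559158.3801
→ Helmert 7p (PV): X=527172.0264, Y=-5262398.0954, Z=3559010.9419

X=527172.026 m, Y=-5262398.095 m, Z=3559010.942 m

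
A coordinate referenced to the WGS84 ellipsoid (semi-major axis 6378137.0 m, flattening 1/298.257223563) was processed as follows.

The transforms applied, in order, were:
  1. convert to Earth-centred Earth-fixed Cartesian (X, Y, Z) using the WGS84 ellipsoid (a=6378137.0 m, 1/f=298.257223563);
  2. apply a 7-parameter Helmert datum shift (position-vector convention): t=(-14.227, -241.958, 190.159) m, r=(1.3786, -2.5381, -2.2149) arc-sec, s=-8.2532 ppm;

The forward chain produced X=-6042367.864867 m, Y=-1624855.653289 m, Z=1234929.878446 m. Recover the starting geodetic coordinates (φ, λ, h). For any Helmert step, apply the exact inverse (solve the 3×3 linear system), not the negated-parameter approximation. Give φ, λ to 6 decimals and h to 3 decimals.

φ=11.237363°, λ=-164.950155°, h=337.477 m

start: X=-6042367.8649, Y=-1624855.6533, Z=1234929.8784 m
→ Helmert⁻¹: X=-6042370.8662, Y=-1624683.7343, Z=1234835.1206
→ geod (Bowring, a=6378137.000): φ=11.23736300°, λ=-164.95015500°, h=337.4770 m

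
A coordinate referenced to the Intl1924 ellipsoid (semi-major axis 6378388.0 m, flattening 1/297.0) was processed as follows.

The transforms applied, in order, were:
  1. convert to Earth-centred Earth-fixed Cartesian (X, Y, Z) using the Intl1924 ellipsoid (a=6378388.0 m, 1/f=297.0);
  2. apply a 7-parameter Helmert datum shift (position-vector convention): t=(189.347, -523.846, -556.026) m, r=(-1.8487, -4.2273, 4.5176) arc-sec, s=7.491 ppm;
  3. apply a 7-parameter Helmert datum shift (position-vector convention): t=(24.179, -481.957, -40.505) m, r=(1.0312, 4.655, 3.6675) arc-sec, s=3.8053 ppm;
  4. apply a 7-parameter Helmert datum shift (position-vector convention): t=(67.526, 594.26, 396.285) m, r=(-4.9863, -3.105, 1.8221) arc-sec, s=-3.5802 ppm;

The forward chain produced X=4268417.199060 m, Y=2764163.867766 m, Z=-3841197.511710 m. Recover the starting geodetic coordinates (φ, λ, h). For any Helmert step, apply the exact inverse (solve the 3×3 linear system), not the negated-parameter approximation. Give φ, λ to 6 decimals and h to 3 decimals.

φ=-37.250201°, λ=32.930658°, h=2231.983 m

start: X=4268417.1991, Y=2764163.8678, Z=-3841197.5117 m
→ Helmert⁻¹: X=4268331.5386, Y=2763634.6644, Z=-3841604.9948
→ Helmert⁻¹: X=4268426.9576, Y=2764011.0031, Z=-3841467.3597
→ Helmert⁻¹: X=4268187.4660, Y=2764455.0840, Z=-3840945.2590
→ geod (Bowring, a=6378388.000): φ=-37.25020100°, λ=32.93065800°, h=2231.9830 m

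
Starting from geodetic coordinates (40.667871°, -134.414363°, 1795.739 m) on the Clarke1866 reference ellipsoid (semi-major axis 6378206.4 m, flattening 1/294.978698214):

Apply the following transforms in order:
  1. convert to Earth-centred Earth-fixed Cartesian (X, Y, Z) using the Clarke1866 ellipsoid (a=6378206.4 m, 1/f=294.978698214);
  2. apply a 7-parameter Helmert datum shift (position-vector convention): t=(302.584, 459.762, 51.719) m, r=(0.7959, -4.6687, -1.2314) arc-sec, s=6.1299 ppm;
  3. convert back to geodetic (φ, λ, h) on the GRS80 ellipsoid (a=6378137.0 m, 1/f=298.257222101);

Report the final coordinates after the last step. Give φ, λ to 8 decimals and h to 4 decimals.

start: φ=40.667871°, λ=-134.414363°, h=1795.739 m
→ ECEF (a=6378206.400, f=1/294.978698214): X=-3391575.7554, Y=-3461626.7922, Z=4135488.5903
→ Helmert 7p (PV): X=-3391408.2328, Y=-3461183.9592, Z=4135475.5351
→ geod (Bowring, a=6378137.000): φ=40.66820909°, λ=-134.41661252°, h=1426.9431 m

φ=40.66820909°, λ=-134.41661252°, h=1426.9431 m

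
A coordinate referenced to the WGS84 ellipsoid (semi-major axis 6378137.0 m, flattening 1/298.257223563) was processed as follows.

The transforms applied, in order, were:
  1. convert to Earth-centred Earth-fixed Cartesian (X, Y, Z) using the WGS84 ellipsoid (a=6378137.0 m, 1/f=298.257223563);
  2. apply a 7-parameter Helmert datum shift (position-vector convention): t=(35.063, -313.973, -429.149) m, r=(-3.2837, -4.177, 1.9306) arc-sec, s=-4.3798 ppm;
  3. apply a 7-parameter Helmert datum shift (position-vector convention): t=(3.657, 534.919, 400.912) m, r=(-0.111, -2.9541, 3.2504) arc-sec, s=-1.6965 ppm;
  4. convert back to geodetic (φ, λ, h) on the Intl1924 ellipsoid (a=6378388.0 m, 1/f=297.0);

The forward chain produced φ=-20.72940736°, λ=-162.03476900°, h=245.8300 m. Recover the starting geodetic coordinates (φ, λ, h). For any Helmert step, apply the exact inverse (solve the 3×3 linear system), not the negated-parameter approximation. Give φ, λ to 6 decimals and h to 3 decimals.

start: φ=-20.729407°, λ=-162.034769°, h=245.830 m
→ ECEF (a=6378388.000, f=1/297.0): X=-5677223.8032, Y=-1840833.7418, Z=-2243516.2601
→ Helmert⁻¹: X=-5677298.2433, Y=-1841281.1121, Z=-2243840.6602
→ Helmert⁻¹: X=-5677420.8314, Y=-1840886.3491, Z=-2243335.6720
→ geod (Bowring, a=6378137.000): φ=-20.72668600°, λ=-162.03487200°, h=611.9680 m

φ=-20.726686°, λ=-162.034872°, h=611.968 m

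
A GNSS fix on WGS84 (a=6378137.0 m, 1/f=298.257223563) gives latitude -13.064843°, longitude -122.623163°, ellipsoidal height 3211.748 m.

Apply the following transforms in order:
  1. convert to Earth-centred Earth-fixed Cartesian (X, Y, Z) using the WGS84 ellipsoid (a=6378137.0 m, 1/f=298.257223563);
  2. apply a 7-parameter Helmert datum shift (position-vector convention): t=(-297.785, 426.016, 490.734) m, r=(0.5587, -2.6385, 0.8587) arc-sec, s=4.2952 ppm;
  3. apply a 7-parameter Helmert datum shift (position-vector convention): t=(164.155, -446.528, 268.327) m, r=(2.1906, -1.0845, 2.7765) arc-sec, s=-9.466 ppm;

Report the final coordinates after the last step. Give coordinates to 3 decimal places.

start: φ=-13.064843°, λ=-122.623163°, h=3211.748 m
→ ECEF (a=6378137.000, f=1/298.257223563): X=-3351778.8528, Y=-5236365.3785, Z=-1433120.0923
→ Helmert 7p (PV): X=-3352050.9025, Y=-5235971.9258, Z=-1432692.5729
→ Helmert 7p (PV): X=-3351777.0042, Y=-5236398.7956, Z=-1432483.9155

X=-3351777.004 m, Y=-5236398.796 m, Z=-1432483.916 m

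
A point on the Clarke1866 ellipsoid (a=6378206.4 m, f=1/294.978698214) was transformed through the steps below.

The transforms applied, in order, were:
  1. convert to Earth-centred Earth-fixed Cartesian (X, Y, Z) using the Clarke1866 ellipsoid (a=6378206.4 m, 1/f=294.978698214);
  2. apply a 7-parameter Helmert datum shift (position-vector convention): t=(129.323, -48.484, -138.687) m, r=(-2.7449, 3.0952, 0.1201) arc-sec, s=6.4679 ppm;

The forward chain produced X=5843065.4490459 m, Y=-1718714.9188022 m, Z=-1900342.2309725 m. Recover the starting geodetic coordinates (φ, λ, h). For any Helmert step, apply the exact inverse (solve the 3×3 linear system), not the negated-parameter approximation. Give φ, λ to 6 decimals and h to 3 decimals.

start: X=5843065.4490, Y=-1718714.9188, Z=-1900342.2310 m
→ Helmert⁻¹: X=5842925.8473, Y=-1718633.4346, Z=-1900126.4460
→ geod (Bowring, a=6378206.400): φ=-17.43801800°, λ=-16.39067600°, h=3686.2810 m

φ=-17.438018°, λ=-16.390676°, h=3686.281 m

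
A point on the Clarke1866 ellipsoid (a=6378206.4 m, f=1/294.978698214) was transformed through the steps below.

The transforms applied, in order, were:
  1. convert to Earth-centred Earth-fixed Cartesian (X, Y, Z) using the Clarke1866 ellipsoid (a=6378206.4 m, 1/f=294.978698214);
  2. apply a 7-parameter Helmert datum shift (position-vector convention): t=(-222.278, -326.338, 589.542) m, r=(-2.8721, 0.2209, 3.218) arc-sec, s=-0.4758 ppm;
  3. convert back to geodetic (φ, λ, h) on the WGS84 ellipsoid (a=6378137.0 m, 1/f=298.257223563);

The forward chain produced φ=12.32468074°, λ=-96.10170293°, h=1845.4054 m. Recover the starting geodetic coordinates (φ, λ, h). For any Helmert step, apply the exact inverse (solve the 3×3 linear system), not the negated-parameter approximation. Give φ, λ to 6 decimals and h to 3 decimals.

φ=12.320236°, λ=-96.100879°, h=1323.802 m

start: φ=12.324681°, λ=-96.101703°, h=1845.405 m
→ ECEF (a=6378137.000, f=1/298.257223563): X=-662623.6171, Y=-6198581.6504, Z=1352907.5552
→ Helmert⁻¹: X=-662499.8035, Y=-6198266.7546, Z=1352231.6403
→ geod (Bowring, a=6378206.400): φ=12.32023600°, λ=-96.10087900°, h=1323.8020 m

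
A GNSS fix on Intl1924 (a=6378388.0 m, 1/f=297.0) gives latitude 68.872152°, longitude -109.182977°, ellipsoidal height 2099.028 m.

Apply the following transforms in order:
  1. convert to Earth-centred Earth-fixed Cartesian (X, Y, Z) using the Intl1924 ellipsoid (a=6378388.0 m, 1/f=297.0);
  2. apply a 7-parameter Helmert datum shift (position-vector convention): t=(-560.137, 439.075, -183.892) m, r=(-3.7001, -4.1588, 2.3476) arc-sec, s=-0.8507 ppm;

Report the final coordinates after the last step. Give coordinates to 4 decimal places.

start: φ=68.872152°, λ=-109.182977°, h=2099.028 m
→ ECEF (a=6378388.000, f=1/297.0): X=-757917.0909, Y=-2178525.2676, Z=5928943.0379
→ Helmert 7p (PV): X=-758571.3301, Y=-2177986.6087, Z=5928777.9003

X=-758571.3301 m, Y=-2177986.6087 m, Z=5928777.9003 m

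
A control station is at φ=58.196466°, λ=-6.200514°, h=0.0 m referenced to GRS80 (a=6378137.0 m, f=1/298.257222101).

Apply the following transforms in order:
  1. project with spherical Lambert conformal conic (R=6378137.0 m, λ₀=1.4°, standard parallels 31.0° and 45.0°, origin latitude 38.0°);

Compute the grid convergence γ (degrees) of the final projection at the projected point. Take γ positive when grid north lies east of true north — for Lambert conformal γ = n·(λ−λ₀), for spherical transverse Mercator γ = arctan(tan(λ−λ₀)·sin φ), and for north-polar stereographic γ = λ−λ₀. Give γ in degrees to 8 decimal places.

-4.69108035

start: φ=58.196466°, λ=-6.200514°, h=0.000 m
→ into lcc (λ₀=1.4°): φ=58.19646600°, λ−λ₀=-7.60051400°
convergence γ = -4.69108035°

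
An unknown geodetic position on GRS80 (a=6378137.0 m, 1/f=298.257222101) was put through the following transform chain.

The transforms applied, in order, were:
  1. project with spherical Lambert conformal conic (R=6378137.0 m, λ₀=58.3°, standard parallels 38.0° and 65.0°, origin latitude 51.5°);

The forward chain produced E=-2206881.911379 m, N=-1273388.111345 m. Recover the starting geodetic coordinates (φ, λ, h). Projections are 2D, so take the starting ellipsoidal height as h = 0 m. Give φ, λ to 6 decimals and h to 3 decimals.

start: E=-2206881.9114, N=-1273388.1113 m
→ lcc⁻¹: φ=36.37802500°, λ=33.34916700°

φ=36.378025°, λ=33.349167°, h=0.000 m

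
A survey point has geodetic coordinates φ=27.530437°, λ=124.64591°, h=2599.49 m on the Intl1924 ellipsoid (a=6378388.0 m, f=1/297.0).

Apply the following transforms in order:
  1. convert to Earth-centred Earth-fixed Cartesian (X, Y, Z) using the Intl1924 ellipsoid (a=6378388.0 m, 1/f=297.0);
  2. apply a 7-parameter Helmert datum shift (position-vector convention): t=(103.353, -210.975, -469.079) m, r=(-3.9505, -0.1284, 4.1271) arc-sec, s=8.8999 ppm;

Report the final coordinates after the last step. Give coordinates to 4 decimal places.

X=-3219172.2932 m, Y=4658258.3198 m, Z=2931169.6130 m

start: φ=27.530437°, λ=124.645910°, h=2599.490 m
→ ECEF (a=6378388.000, f=1/297.0): X=-3219151.9608, Y=4658436.0968, Z=2931703.8259
→ Helmert 7p (PV): X=-3219172.2932, Y=4658258.3198, Z=2931169.6130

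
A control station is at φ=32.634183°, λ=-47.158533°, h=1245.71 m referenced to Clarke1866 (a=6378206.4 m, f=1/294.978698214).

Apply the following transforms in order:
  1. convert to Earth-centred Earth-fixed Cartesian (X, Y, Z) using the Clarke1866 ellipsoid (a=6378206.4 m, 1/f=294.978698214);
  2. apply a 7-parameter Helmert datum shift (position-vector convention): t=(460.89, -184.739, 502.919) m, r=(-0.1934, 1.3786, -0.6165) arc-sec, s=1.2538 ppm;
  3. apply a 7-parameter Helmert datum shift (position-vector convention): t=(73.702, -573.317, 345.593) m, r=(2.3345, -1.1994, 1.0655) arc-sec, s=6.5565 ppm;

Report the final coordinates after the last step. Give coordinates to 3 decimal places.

X=3657211.666 m, Y=-3943896.904 m, Z=3421185.233 m

start: φ=32.634183°, λ=-47.158533°, h=1245.710 m
→ ECEF (a=6378206.400, f=1/294.978698214): X=3656636.9579, Y=-3943080.5020, Z=3420354.1111
→ Helmert 7p (PV): X=3657113.5076, Y=-3943277.9070, Z=3420840.5760
→ Helmert 7p (PV): X=3657211.6656, Y=-3943896.9038, Z=3421185.2332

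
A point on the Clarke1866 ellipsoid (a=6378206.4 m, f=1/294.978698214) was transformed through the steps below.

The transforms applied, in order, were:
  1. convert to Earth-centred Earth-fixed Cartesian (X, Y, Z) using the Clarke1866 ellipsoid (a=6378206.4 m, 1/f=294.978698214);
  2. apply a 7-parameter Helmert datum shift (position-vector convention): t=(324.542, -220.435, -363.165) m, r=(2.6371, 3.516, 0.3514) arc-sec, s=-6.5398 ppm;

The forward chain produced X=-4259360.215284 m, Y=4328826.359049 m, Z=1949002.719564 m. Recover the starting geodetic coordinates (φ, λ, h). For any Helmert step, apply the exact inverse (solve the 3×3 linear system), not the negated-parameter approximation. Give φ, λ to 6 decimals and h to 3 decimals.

φ=17.907391°, λ=134.537254°, h=2389.451 m

start: X=-4259360.2153, Y=4328826.3590, Z=1949002.7196 m
→ Helmert⁻¹: X=-4259738.4668, Y=4329107.2836, Z=1949250.6737
→ geod (Bowring, a=6378206.400): φ=17.90739100°, λ=134.53725400°, h=2389.4510 m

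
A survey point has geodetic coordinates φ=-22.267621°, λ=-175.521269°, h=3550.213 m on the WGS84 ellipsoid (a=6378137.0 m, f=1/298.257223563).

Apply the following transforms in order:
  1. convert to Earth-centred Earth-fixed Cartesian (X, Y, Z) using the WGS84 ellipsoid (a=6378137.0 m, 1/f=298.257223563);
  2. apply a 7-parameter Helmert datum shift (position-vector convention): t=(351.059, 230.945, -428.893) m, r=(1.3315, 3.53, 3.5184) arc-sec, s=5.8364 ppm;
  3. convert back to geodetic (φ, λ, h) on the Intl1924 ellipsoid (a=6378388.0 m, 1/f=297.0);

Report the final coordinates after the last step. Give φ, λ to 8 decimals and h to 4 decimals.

φ=-22.27208515°, λ=-175.52243964°, h=3171.2416 m

start: φ=-22.267621°, λ=-175.521269°, h=3550.213 m
→ ECEF (a=6378137.000, f=1/298.257223563): X=-5890562.9118, Y=-461397.2155, Z=-2403208.5436
→ Helmert 7p (PV): X=-5890279.4907, Y=-461253.9299, Z=-2403553.6300
→ geod (Bowring, a=6378388.000): φ=-22.27208515°, λ=-175.52243964°, h=3171.2416 m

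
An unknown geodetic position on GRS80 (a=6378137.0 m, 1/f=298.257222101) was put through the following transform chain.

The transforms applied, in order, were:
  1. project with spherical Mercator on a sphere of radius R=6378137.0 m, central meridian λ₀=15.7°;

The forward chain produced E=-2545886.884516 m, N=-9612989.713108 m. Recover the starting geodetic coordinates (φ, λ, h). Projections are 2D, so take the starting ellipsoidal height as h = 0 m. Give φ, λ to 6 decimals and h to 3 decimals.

start: E=-2545886.8845, N=-9612989.7131 m
→ merc⁻¹: φ=-65.01752700°, λ=-7.17009100°

φ=-65.017527°, λ=-7.170091°, h=0.000 m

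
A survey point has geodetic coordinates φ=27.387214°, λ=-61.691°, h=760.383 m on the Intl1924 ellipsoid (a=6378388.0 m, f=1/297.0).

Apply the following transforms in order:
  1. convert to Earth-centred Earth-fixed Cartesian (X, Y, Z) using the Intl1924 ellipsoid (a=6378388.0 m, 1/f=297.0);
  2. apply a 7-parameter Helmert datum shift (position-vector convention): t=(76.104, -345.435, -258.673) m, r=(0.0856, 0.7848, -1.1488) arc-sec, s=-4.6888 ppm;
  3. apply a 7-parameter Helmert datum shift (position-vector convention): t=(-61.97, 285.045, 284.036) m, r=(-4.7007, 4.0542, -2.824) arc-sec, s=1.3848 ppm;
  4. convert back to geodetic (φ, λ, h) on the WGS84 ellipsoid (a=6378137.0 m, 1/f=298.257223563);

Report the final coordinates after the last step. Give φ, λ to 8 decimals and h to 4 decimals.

start: φ=27.387214°, λ=-61.691000°, h=760.383 m
→ ECEF (a=6378388.000, f=1/297.0): X=2688007.6553, Y=-4990293.9235, Z=2916769.0877
→ Helmert 7p (PV): X=2688054.4600, Y=-4990632.1413, Z=2916484.4402
→ Helmert 7p (PV): X=2687985.2094, Y=-4990324.3442, Z=2916833.4152
→ geod (Bowring, a=6378137.000): φ=27.38699024°, λ=-61.69134558°, h=1036.0206 m

φ=27.38699024°, λ=-61.69134558°, h=1036.0206 m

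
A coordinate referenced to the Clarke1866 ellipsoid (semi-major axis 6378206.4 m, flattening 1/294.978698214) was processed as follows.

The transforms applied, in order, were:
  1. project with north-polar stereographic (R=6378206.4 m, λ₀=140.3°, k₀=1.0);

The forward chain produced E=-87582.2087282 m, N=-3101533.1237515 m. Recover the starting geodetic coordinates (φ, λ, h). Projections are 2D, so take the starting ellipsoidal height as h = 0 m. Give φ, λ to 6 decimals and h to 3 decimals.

φ=62.658588°, λ=138.682491°, h=0.000 m

start: E=-87582.2087, N=-3101533.1238 m
→ stereo⁻¹: φ=62.65858800°, λ=138.68249100°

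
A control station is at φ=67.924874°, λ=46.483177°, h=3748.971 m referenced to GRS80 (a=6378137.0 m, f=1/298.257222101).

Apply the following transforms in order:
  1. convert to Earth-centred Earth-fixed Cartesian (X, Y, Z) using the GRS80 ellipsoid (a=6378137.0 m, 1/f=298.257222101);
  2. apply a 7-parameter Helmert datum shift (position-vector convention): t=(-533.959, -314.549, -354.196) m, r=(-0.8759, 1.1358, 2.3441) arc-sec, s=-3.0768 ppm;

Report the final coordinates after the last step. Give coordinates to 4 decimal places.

X=1655735.3498 m, Y=1744033.6689 m, Z=5891034.3056 m

start: φ=67.924874°, λ=46.483177°, h=3748.971 m
→ ECEF (a=6378137.000, f=1/298.257222101): X=1656261.7868, Y=1744309.7445, Z=5891423.1557
→ Helmert 7p (PV): X=1655735.3498, Y=1744033.6689, Z=5891034.3056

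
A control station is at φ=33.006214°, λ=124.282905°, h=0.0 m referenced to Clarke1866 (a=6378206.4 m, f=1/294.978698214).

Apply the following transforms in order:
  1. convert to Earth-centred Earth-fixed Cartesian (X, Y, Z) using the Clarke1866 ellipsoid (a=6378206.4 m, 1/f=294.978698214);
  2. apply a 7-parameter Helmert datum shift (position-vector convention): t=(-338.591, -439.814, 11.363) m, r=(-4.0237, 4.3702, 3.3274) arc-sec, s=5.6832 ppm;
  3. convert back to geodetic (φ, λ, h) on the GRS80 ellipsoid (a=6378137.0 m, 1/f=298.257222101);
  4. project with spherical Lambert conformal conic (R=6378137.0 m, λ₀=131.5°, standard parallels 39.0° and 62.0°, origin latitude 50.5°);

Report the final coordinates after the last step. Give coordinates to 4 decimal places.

start: φ=33.006214°, λ=124.282905°, h=0.000 m
→ ECEF (a=6378206.400, f=1/294.978698214): X=-3015920.8029, Y=4424009.3995, Z=3454354.0038
→ Helmert 7p (PV): X=-3016274.7122, Y=4423613.4618, Z=3454362.5966
→ geod (Bowring, a=6378137.000): φ=33.00494930°, λ=124.28842096°, h=-103.5004 m
→ lcc (R=6378137.0, λ₀=131.5°): E=-688804.5430, N=-1904756.4606

E=-688804.5430 m, N=-1904756.4606 m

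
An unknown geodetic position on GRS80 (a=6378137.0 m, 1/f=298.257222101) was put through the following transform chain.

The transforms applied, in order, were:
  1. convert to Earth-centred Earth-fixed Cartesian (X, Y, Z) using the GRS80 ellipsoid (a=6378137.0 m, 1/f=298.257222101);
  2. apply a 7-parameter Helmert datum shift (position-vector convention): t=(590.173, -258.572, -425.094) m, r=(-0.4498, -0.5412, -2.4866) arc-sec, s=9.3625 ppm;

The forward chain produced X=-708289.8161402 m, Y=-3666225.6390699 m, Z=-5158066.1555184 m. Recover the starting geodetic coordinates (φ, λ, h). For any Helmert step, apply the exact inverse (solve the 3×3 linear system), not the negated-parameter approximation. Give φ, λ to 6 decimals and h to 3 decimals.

start: X=-708289.8161, Y=-3666225.6391, Z=-5158066.1555 m
→ Helmert⁻¹: X=-708842.6907, Y=-3665930.0430, Z=-5157598.9080
→ geod (Bowring, a=6378137.000): φ=-54.27994600°, λ=-100.94363500°, h=3204.0190 m

φ=-54.279946°, λ=-100.943635°, h=3204.019 m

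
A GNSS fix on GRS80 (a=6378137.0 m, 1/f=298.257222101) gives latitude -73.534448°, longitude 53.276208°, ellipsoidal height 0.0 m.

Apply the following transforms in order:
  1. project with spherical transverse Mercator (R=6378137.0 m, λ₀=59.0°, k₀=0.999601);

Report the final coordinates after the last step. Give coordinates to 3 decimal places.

start: φ=-73.534448°, λ=53.276208°, h=0.000 m
→ tm (R=6378137.0, λ₀=59.0°): E=-180274.4529, N=-8191194.8528

E=-180274.453 m, N=-8191194.853 m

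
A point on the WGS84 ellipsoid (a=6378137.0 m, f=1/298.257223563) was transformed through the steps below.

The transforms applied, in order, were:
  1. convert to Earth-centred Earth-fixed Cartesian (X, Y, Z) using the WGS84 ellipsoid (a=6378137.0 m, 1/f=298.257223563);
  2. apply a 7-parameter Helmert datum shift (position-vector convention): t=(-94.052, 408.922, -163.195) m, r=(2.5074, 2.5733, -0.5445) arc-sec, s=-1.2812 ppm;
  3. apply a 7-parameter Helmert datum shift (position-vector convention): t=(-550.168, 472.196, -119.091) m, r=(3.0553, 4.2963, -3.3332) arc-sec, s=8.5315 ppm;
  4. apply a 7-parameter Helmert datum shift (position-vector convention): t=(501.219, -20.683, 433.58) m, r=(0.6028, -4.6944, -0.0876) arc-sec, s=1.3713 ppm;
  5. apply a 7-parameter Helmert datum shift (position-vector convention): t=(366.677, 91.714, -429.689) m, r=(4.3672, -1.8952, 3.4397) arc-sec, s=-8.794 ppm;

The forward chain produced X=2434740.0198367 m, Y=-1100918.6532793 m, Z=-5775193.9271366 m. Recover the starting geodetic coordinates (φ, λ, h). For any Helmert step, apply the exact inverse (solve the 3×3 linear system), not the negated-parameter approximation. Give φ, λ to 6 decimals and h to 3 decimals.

start: X=2434740.0198, Y=-1100918.6533, Z=-5775193.9271 m
→ Helmert⁻¹: X=2434323.3273, Y=-1101182.9136, Z=-5774814.0738
→ Helmert⁻¹: X=2433687.7981, Y=-1101176.5651, Z=-5775291.9046
→ Helmert⁻¹: X=2434355.2906, Y=-1101685.5668, Z=-5775056.5191
→ Helmert⁻¹: X=2434527.4165, Y=-1102159.6746, Z=-5774856.9523
→ geod (Bowring, a=6378137.000): φ=-65.31333100°, λ=-24.35722200°, h=2718.0800 m

φ=-65.313331°, λ=-24.357222°, h=2718.080 m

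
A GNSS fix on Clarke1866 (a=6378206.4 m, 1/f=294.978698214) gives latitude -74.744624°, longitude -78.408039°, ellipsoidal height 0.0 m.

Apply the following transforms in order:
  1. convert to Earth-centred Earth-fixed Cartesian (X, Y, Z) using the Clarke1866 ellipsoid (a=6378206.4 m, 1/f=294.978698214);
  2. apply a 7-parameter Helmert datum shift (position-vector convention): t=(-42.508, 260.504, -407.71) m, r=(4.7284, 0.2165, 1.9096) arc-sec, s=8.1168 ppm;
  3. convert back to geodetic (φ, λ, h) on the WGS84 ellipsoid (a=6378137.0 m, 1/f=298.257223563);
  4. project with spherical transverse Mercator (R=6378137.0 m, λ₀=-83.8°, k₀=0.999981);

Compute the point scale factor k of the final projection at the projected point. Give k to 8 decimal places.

start: φ=-74.744624°, λ=-78.408039°, h=0.000 m
→ ECEF (a=6378206.400, f=1/294.978698214): X=338294.6221, Y=-1649217.6354, Z=-6131148.3731
→ Helmert 7p (PV): X=338263.6931, Y=-1648826.8347, Z=-6131644.0104
→ geod (Bowring, a=6378137.000): φ=-74.74806969°, λ=-78.40639724°, h=223.8271 m
→ into tm (λ₀=-83.8°): φ=-74.74806969°, λ−λ₀=5.39360276°
scale k = 1.00028685

1.00028685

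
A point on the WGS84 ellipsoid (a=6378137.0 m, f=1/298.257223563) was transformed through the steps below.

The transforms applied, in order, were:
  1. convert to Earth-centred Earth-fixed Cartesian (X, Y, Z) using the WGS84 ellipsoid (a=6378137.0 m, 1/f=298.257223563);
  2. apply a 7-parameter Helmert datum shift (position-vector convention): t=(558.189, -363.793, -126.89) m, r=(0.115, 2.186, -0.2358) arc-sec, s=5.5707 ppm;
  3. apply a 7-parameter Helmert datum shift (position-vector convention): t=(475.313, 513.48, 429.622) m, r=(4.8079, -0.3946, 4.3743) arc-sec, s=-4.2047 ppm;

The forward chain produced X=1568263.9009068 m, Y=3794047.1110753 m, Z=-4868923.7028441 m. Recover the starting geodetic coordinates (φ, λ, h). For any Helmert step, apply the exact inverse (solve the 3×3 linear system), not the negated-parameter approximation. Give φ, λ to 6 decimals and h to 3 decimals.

φ=-50.058942°, λ=67.552535°, h=2994.733 m

start: X=1568263.9009, Y=3794047.1111, Z=-4868923.7028 m
→ Helmert⁻¹: X=1567866.3118, Y=3793402.8276, Z=-4869465.2203
→ Helmert⁻¹: X=1567346.6598, Y=3793744.5638, Z=-4869296.7092
→ geod (Bowring, a=6378137.000): φ=-50.05894200°, λ=67.55253500°, h=2994.7330 m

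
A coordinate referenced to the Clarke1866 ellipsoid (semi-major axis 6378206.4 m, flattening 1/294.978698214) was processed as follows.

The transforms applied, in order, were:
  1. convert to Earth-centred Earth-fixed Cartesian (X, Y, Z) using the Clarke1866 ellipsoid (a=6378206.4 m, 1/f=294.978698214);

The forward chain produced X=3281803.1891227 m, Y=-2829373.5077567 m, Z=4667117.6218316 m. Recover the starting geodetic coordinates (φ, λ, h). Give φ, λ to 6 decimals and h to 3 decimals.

φ=47.319447°, λ=-40.765937°, h=1916.500 m

start: X=3281803.1891, Y=-2829373.5078, Z=4667117.6218 m
→ geod (Bowring, a=6378206.400): φ=47.31944700°, λ=-40.76593700°, h=1916.5000 m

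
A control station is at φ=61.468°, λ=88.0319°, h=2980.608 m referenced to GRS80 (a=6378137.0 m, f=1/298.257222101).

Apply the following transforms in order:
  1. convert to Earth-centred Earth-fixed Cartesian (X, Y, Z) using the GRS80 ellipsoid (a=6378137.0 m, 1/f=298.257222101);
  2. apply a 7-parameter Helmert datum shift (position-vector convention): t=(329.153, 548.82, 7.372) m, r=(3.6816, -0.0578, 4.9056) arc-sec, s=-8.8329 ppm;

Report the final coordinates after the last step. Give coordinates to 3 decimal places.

start: φ=61.468000°, λ=88.031900°, h=2980.608 m
→ ECEF (a=6378137.000, f=1/298.257222101): X=104946.8974, Y=3054036.4662, Z=5583057.7896
→ Helmert 7p (PV): X=105200.9254, Y=3054461.1556, Z=5583070.3871

X=105200.925 m, Y=3054461.156 m, Z=5583070.387 m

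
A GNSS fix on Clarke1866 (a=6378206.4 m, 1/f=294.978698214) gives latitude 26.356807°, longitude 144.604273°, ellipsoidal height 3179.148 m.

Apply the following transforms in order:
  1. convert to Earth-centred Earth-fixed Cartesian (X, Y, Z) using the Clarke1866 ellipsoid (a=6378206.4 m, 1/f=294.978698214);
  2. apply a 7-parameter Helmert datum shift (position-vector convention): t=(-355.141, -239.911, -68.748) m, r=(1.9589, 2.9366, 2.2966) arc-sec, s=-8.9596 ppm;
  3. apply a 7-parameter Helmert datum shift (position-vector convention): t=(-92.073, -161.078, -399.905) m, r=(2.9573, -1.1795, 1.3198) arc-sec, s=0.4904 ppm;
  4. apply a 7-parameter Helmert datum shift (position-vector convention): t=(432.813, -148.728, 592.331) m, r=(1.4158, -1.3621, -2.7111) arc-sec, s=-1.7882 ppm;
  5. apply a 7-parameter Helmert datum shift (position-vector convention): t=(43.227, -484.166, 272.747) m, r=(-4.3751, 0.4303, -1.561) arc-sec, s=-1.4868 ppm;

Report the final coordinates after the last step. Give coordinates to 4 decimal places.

X=-4664169.0109 m, Y=3313119.1050 m, Z=2816203.5641 m

start: φ=26.356807°, λ=144.604273°, h=3179.148 m
→ ECEF (a=6378206.400, f=1/294.978698214): X=-4664274.4098, Y=3314203.7848, Z=2815790.1023
→ Helmert 7p (PV): X=-4664584.5734, Y=3313855.5058, Z=2815794.0055
→ Helmert 7p (PV): X=-4664716.2397, Y=3313625.8351, Z=2815416.3196
→ Helmert 7p (PV): X=-4664250.1237, Y=3313513.1686, Z=2815995.5567
→ Helmert 7p (PV): X=-4664169.0109, Y=3313119.1050, Z=2816203.5641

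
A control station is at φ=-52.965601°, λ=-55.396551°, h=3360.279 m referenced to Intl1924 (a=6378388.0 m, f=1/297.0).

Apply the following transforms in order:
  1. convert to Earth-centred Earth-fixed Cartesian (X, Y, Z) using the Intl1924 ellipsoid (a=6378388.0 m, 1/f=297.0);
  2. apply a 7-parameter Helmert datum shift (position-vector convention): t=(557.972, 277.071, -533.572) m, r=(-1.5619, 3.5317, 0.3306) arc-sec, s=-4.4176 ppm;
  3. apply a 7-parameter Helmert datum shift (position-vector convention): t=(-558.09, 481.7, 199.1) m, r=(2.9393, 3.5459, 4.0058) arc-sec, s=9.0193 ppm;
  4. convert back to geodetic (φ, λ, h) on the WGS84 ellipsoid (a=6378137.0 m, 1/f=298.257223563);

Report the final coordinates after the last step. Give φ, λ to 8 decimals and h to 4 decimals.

start: φ=-52.965601°, λ=-55.396551°, h=3360.279 m
→ ECEF (a=6378388.000, f=1/297.0): X=2187494.6095, Y=-3170545.6146, Z=-5071022.1656
→ Helmert 7p (PV): X=2187961.1732, Y=-3170289.4305, Z=-5071546.7821
→ Helmert 7p (PV): X=2187397.2010, Y=-3169721.5614, Z=-5071476.2149
→ geod (Bowring, a=6378137.000): φ=-52.97252649°, λ=-55.39078161°, h=3473.7987 m

φ=-52.97252649°, λ=-55.39078161°, h=3473.7987 m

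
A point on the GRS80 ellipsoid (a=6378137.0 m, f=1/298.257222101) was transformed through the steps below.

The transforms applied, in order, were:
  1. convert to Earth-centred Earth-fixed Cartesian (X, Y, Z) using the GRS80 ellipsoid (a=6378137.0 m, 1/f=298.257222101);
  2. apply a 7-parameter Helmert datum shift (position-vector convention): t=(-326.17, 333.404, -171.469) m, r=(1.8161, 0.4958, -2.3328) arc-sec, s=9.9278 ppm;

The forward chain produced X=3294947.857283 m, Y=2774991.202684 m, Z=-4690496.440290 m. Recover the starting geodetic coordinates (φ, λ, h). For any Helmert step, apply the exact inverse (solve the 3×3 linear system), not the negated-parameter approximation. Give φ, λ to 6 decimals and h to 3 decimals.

start: X=3294947.8573, Y=2774991.2027, Z=-4690496.4403 m
→ Helmert⁻¹: X=3295221.2066, Y=2774626.2241, Z=-4690294.9162
→ geod (Bowring, a=6378137.000): φ=-47.62579000°, λ=40.09788700°, h=1840.9110 m

φ=-47.625790°, λ=40.097887°, h=1840.911 m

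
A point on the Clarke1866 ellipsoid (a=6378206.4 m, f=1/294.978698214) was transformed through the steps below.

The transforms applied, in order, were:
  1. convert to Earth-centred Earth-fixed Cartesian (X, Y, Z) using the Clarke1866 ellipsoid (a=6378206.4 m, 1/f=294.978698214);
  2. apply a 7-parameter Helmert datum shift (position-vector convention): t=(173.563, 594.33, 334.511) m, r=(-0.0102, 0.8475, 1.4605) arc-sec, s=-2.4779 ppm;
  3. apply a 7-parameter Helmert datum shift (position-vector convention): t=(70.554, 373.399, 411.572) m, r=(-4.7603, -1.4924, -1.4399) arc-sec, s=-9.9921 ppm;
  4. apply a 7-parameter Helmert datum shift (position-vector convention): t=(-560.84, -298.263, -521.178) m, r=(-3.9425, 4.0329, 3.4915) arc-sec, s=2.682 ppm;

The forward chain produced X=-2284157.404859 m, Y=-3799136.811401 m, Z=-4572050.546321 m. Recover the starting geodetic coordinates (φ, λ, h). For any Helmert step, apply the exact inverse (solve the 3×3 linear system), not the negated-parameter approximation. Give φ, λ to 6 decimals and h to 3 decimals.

start: X=-2284157.4049, Y=-3799136.8114, Z=-4572050.5463 m
→ Helmert⁻¹: X=-2283565.3571, Y=-3798702.3242, Z=-4571634.3635
→ Helmert⁻¹: X=-2283665.2905, Y=-3799024.1072, Z=-4572162.7732
→ Helmert⁻¹: X=-2283852.6291, Y=-3799611.4549, Z=-4572518.1862
→ geod (Bowring, a=6378206.400): φ=-46.08086200°, λ=-121.00903700°, h=1715.0000 m

φ=-46.080862°, λ=-121.009037°, h=1715.000 m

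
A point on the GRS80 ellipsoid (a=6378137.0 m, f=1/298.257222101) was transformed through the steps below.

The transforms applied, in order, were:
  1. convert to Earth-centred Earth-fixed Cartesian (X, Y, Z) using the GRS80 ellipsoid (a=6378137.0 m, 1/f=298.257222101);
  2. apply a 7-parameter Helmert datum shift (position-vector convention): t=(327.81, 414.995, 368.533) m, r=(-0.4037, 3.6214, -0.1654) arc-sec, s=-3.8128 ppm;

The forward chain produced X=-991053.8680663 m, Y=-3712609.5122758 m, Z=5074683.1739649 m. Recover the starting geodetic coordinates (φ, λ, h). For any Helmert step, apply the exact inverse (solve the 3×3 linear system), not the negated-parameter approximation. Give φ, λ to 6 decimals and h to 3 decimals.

start: X=-991053.8681, Y=-3712609.5123, Z=5074683.1740 m
→ Helmert⁻¹: X=-991471.5705, Y=-3713049.3908, Z=5074309.3139
→ geod (Bowring, a=6378137.000): φ=53.04573600°, λ=-104.95050500°, h=881.3620 m

φ=53.045736°, λ=-104.950505°, h=881.362 m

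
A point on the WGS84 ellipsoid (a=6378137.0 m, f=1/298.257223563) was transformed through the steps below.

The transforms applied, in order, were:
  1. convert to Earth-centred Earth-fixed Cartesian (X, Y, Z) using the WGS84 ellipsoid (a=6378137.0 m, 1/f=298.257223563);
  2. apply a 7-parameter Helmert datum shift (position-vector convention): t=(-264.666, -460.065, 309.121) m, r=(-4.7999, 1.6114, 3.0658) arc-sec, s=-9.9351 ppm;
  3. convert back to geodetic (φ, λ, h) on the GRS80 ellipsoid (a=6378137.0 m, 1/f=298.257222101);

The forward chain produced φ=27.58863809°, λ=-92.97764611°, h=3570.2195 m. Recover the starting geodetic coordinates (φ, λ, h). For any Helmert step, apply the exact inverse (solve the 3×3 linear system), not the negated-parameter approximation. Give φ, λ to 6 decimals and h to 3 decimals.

φ=27.586782°, λ=-92.976260°, h=3070.611 m

start: φ=27.588638°, λ=-92.977646°, h=3570.219 m
→ ECEF (a=6378137.000, f=1/298.257222101): X=-294023.5769, Y=-5652498.7309, Z=2937832.5960
→ Helmert⁻¹: X=-293868.7878, Y=-5652158.8076, Z=2937418.8351
→ geod (Bowring, a=6378137.000): φ=27.58678200°, λ=-92.97626000°, h=3070.6110 m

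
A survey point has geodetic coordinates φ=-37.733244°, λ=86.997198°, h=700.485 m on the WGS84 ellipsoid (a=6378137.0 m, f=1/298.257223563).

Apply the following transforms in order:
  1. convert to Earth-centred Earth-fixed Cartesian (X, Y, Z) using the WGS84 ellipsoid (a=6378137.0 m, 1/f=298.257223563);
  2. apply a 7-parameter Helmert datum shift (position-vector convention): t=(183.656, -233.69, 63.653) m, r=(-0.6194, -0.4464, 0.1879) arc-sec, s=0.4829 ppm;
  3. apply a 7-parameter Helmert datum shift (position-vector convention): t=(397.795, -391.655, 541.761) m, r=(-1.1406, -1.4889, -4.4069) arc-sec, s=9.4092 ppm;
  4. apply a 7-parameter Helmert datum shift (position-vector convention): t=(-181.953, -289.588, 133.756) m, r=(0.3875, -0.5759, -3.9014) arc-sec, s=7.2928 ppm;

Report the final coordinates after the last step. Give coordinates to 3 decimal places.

start: φ=-37.733244°, λ=86.997198°, h=700.485 m
→ ECEF (a=6378137.000, f=1/298.257223563): X=264603.8481, Y=5044222.2559, Z=-3882498.6444
→ Helmert 7p (PV): X=264791.4393, Y=5043979.5839, Z=-3882451.4410
→ Helmert 7p (PV): X=265327.5180, Y=5043608.2620, Z=-3881972.1918
→ Helmert 7p (PV): X=265253.7368, Y=5043357.7304, Z=-3881856.5302

X=265253.737 m, Y=5043357.730 m, Z=-3881856.530 m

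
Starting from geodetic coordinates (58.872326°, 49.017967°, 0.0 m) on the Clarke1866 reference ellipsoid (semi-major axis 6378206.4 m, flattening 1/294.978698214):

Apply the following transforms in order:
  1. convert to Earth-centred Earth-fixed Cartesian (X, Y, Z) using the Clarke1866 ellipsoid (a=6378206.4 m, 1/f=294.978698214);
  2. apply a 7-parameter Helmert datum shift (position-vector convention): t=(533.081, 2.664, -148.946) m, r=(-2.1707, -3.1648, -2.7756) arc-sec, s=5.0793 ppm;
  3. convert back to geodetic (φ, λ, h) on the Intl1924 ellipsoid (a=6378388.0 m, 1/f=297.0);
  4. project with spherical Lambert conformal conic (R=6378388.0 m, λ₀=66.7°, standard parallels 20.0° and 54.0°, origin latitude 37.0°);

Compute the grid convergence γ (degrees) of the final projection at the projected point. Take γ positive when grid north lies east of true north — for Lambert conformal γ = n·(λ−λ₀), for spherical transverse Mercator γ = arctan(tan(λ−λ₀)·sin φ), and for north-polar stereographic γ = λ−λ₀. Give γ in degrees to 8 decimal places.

start: φ=58.872326°, λ=49.017967°, h=0.000 m
→ ECEF (a=6378206.400, f=1/294.978698214): X=2167755.8034, Y=2495297.7075, Z=5436398.9826
→ Helmert 7p (PV): X=2168250.0600, Y=2495341.0874, Z=5436284.6503
→ geod (Bowring, a=6378388.000): φ=58.86788655°, λ=49.01199310°, h=-202.2339 m
→ into lcc (λ₀=66.7°): φ=58.86788655°, λ−λ₀=-17.68800690°
convergence γ = -10.80889605°

-10.80889605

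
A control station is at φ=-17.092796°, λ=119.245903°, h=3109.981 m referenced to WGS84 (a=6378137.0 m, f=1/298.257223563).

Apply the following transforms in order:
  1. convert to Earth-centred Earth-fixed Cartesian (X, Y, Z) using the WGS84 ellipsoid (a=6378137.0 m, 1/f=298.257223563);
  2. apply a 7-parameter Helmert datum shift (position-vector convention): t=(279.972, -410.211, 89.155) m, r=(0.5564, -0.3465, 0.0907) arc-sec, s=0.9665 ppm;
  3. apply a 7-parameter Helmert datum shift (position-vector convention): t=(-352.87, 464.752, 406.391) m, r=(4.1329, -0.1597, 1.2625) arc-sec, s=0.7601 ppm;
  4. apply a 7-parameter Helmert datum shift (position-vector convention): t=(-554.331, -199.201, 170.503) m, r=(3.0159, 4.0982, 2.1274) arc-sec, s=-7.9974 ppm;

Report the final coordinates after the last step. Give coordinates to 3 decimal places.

start: φ=-17.092796°, λ=119.245903°, h=3109.981 m
→ ECEF (a=6378137.000, f=1/298.257223563): X=-2980771.2121, Y=5323442.8415, Z=-1863566.0322
→ Helmert 7p (PV): X=-2980493.3313, Y=5323041.4919, Z=-1863469.3257
→ Helmert 7p (PV): X=-2980879.6051, Y=5323529.3851, Z=-1862960.0016
→ Helmert 7p (PV): X=-2981502.0171, Y=5323284.1044, Z=-1862637.5369

X=-2981502.017 m, Y=5323284.104 m, Z=-1862637.537 m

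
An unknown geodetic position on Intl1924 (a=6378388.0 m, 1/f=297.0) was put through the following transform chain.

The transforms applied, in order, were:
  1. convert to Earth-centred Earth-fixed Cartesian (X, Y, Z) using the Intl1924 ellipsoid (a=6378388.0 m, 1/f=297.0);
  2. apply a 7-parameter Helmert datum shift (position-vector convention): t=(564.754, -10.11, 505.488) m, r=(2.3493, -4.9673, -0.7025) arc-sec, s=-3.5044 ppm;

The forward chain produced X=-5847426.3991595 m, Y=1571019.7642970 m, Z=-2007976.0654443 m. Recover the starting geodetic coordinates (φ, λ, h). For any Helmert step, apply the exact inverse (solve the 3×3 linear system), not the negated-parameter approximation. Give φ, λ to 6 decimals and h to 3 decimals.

start: X=-5847426.3992, Y=1571019.7643, Z=-2007976.0654 m
→ Helmert⁻¹: X=-5848065.3632, Y=1570992.5877, Z=-2008365.6512
→ geod (Bowring, a=6378388.000): φ=-18.46461200°, λ=164.96336700°, h=3516.3620 m

φ=-18.464612°, λ=164.963367°, h=3516.362 m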